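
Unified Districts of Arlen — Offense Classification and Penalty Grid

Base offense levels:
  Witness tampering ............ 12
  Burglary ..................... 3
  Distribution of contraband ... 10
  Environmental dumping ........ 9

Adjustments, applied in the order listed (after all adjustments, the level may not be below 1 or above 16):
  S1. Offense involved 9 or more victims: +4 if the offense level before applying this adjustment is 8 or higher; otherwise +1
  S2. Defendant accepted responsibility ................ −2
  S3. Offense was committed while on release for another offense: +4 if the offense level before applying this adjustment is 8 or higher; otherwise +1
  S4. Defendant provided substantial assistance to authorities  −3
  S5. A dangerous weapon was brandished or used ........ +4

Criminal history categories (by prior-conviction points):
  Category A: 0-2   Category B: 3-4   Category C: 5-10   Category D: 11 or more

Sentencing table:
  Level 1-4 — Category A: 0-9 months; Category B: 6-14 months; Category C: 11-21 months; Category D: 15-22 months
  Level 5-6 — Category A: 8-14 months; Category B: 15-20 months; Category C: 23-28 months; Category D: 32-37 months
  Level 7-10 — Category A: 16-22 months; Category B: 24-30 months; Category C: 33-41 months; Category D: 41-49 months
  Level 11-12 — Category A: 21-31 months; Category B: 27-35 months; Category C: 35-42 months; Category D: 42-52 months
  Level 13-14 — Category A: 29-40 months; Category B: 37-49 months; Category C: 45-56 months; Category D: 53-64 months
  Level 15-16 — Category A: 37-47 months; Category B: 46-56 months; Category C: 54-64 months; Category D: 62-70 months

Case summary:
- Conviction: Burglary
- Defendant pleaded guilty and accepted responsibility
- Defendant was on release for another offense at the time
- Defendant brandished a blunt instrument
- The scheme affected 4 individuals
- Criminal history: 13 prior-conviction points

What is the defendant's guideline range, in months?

Base offense level for burglary: 3.
S2 applies: 3 − 2 = 1.
S3 applies (level before this adjustment is 1 < 8, so +1): 1 + 1 = 2.
S4 does not apply.
S5 applies: 2 + 4 = 6.
Final offense level: 6.
Criminal history: 13 prior points → Category D (11+).
Level 6 falls in the 5-6 band.
Grid: Level 5-6 × Category D = 32-37 months.

32-37 months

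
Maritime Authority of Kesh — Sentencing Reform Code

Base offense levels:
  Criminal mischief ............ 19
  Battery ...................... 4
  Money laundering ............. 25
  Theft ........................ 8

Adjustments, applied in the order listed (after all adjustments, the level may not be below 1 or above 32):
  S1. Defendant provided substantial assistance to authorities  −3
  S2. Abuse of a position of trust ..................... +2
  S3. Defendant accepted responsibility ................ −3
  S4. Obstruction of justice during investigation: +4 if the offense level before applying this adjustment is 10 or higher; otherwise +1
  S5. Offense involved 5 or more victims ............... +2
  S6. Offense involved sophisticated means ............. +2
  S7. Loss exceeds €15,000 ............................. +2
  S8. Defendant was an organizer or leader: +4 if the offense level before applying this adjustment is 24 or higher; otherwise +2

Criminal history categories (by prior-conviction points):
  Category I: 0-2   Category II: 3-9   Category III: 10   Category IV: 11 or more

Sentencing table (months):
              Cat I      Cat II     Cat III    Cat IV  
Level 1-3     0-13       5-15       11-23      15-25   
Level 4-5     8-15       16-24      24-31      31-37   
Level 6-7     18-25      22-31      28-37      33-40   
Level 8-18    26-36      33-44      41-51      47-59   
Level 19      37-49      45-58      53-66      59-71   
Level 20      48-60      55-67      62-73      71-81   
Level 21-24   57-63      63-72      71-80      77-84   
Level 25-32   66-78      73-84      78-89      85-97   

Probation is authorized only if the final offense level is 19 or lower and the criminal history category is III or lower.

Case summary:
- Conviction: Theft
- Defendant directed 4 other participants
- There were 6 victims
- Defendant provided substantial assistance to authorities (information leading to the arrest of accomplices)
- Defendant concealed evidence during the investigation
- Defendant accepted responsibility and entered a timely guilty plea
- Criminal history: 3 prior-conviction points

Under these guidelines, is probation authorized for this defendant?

Base offense level for theft: 8.
S1 applies: 8 − 3 = 5.
S3 applies: 5 − 3 = 2.
S4 applies (level before this adjustment is 2 < 10, so +1): 2 + 1 = 3.
S5 applies: 3 + 2 = 5.
S7 does not apply.
S8 applies (level before this adjustment is 5 < 24, so +2): 5 + 2 = 7.
Final offense level: 7.
Criminal history: 3 prior points → Category II (3-9).
Level 7 falls in the 6-7 band.
Grid: Level 6-7 × Category II = 22-31 months.
Probation check: level 7 ≤ 19 and category II ≤ III → eligible.

Yes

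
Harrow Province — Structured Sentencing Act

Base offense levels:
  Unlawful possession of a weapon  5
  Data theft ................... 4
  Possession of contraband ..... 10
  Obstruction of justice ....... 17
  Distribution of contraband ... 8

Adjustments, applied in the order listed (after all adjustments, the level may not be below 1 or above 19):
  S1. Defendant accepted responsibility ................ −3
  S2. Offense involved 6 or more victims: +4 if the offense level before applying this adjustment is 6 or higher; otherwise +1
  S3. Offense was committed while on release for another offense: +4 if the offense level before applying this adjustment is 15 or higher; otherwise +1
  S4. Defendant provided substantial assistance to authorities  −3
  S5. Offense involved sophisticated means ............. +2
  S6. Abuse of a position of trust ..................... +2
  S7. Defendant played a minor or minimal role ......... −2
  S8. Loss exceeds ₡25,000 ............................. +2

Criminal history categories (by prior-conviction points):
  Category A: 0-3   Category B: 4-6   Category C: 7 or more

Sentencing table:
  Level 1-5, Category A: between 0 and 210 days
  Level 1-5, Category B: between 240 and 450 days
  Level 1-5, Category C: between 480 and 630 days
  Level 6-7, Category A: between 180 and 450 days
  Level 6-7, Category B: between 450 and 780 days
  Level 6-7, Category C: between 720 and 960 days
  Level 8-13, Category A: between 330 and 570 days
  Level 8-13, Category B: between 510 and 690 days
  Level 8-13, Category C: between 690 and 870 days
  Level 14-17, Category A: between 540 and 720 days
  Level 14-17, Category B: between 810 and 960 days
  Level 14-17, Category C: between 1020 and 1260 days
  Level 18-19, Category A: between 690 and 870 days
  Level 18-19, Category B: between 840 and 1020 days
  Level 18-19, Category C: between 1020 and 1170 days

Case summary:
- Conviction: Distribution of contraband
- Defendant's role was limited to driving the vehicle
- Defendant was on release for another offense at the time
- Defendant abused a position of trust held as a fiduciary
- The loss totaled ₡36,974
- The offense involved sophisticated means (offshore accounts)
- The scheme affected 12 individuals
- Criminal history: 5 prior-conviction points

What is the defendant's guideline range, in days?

810-960 days

Base offense level for distribution of contraband: 8.
S1 does not apply.
S2 applies (level before this adjustment is 8 ≥ 6, so +4): 8 + 4 = 12.
S3 applies (level before this adjustment is 12 < 15, so +1): 12 + 1 = 13.
S4 does not apply.
S5 applies: 13 + 2 = 15.
S6 applies: 15 + 2 = 17.
S7 applies: 17 − 2 = 15.
S8 applies: 15 + 2 = 17.
Final offense level: 17.
Criminal history: 5 prior points → Category B (4-6).
Level 17 falls in the 14-17 band.
Grid: Level 14-17 × Category B = 810-960 days.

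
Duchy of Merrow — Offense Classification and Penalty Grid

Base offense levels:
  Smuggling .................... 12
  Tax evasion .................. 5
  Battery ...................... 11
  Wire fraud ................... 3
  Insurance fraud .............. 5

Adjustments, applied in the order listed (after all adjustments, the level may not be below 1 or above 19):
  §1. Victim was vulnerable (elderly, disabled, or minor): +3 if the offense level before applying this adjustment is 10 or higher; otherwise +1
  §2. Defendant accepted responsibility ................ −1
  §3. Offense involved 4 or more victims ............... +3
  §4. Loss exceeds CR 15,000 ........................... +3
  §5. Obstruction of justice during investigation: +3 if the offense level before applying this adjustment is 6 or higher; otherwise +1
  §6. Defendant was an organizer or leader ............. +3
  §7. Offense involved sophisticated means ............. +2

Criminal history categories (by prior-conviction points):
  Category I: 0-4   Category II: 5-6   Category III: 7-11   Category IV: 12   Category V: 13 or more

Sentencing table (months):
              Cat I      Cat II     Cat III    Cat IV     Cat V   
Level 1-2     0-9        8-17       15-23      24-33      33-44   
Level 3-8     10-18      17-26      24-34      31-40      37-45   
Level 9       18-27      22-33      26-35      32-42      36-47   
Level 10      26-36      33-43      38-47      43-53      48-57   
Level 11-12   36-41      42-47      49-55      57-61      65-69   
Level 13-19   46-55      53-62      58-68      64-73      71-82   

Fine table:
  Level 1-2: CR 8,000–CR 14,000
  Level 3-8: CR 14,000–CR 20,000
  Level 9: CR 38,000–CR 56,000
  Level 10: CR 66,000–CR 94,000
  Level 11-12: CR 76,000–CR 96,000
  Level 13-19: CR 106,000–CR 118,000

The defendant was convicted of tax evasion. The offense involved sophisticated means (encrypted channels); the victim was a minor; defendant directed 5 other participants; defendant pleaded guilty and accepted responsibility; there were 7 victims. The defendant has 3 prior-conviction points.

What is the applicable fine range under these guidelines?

CR 106,000–CR 118,000

Base offense level for tax evasion: 5.
§1 applies (level before this adjustment is 5 < 10, so +1): 5 + 1 = 6.
§2 applies: 6 − 1 = 5.
§3 applies: 5 + 3 = 8.
§5 does not apply.
§6 applies: 8 + 3 = 11.
§7 applies: 11 + 2 = 13.
Final offense level: 13.
Level 13 falls in the 13-19 band.
Fine table: Level 13-19 → CR 106,000–CR 118,000.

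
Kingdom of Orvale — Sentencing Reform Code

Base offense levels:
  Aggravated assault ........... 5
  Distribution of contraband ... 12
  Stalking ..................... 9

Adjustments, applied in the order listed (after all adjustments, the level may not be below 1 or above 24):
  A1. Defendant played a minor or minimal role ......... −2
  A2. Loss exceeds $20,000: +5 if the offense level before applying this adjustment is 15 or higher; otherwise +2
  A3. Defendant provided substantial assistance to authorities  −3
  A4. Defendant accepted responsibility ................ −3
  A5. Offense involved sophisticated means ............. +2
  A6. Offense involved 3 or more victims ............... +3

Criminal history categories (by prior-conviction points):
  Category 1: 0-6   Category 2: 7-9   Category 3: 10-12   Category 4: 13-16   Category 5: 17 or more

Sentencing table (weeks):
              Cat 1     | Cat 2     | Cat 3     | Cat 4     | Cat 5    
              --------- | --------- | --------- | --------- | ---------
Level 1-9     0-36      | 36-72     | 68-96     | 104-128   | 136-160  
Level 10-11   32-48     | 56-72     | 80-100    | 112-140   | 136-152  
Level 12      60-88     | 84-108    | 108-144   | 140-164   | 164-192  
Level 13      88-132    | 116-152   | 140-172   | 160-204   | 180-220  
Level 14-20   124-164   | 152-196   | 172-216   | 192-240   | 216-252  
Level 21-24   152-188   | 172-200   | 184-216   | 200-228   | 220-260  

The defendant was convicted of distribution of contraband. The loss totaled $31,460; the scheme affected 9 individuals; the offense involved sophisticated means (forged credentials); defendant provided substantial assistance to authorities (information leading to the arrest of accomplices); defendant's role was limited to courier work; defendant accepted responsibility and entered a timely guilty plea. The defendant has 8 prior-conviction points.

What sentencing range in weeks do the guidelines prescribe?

Base offense level for distribution of contraband: 12.
A1 applies: 12 − 2 = 10.
A2 applies (level before this adjustment is 10 < 15, so +2): 10 + 2 = 12.
A3 applies: 12 − 3 = 9.
A4 applies: 9 − 3 = 6.
A5 applies: 6 + 2 = 8.
A6 applies: 8 + 3 = 11.
Final offense level: 11.
Criminal history: 8 prior points → Category 2 (7-9).
Level 11 falls in the 10-11 band.
Grid: Level 10-11 × Category 2 = 56-72 weeks.

56-72 weeks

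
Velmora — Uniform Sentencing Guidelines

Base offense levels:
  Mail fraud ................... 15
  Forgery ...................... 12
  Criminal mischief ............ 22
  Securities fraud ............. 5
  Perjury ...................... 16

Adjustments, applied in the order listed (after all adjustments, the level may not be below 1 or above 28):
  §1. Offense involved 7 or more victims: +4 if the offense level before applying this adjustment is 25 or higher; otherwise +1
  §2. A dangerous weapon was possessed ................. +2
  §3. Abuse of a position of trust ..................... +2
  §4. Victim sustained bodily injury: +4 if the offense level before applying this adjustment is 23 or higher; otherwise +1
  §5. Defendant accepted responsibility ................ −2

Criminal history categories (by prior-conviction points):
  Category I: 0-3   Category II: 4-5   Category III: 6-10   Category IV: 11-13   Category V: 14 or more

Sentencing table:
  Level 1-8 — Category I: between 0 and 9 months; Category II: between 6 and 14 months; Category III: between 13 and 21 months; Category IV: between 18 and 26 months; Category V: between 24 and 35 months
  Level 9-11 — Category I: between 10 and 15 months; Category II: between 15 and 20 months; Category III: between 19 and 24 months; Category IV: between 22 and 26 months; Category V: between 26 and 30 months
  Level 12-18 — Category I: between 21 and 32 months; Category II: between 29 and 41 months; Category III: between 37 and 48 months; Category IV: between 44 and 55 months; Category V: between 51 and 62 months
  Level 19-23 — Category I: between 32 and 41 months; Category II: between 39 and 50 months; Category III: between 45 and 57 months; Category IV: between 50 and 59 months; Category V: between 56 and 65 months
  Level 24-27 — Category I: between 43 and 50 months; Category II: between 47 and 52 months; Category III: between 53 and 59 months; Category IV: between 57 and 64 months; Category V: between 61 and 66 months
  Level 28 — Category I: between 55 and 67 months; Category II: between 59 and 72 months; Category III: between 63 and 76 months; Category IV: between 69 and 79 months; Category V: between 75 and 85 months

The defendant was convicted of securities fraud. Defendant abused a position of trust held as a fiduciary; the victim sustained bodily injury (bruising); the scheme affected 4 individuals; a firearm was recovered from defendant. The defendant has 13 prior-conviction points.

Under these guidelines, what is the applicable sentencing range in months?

Base offense level for securities fraud: 5.
§1 does not apply.
§2 applies: 5 + 2 = 7.
§3 applies: 7 + 2 = 9.
§4 applies (level before this adjustment is 9 < 23, so +1): 9 + 1 = 10.
Final offense level: 10.
Criminal history: 13 prior points → Category IV (11-13).
Level 10 falls in the 9-11 band.
Grid: Level 9-11 × Category IV = 22-26 months.

22-26 months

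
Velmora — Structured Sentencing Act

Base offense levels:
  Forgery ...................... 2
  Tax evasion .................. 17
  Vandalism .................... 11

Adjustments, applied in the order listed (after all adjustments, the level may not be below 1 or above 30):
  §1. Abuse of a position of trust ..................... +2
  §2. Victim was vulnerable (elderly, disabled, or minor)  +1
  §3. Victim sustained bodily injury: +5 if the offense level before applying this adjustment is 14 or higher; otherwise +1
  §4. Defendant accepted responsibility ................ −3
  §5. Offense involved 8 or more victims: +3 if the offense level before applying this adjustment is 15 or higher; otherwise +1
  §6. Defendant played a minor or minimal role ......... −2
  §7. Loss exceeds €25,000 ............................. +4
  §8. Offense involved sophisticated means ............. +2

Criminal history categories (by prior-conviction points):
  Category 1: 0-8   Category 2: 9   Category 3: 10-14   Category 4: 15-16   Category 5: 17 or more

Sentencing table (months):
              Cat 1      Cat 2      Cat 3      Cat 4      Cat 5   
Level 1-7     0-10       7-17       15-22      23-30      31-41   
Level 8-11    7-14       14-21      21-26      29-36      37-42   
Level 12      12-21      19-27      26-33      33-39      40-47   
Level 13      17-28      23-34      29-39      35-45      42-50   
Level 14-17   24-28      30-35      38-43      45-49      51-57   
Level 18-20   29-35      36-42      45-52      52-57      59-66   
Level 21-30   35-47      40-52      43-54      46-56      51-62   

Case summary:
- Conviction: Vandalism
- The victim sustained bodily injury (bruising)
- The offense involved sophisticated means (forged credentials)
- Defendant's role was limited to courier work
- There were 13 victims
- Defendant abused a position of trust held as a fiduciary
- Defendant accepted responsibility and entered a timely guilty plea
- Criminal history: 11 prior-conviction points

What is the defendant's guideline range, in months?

Base offense level for vandalism: 11.
§1 applies: 11 + 2 = 13.
§3 applies (level before this adjustment is 13 < 14, so +1): 13 + 1 = 14.
§4 applies: 14 − 3 = 11.
§5 applies (level before this adjustment is 11 < 15, so +1): 11 + 1 = 12.
§6 applies: 12 − 2 = 10.
§8 applies: 10 + 2 = 12.
Final offense level: 12.
Criminal history: 11 prior points → Category 3 (10-14).
Level 12 falls in the 12 band.
Grid: Level 12 × Category 3 = 26-33 months.

26-33 months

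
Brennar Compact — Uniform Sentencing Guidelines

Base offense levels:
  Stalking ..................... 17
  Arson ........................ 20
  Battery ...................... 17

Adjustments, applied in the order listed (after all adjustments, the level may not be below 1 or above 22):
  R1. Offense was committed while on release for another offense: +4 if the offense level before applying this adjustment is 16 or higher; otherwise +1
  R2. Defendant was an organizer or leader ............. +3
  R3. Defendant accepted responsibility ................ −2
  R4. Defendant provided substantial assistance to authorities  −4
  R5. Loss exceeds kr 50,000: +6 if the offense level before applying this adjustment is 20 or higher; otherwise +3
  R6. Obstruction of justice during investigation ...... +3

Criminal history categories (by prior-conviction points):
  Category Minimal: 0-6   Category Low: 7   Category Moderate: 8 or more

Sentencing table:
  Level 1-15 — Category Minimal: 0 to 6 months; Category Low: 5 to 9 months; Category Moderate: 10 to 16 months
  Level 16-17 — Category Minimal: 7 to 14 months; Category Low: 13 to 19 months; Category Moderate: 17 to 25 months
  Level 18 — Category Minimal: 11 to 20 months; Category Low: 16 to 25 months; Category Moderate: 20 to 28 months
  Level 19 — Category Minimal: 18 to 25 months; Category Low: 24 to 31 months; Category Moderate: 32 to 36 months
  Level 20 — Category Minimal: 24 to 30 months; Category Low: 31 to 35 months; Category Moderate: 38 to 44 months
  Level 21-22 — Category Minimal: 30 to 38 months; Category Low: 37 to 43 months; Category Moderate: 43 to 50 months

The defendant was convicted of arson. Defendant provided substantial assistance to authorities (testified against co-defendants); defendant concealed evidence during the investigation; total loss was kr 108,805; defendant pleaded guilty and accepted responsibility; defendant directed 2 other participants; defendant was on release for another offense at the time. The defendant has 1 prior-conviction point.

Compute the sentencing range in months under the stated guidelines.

30-38 months

Base offense level for arson: 20.
R1 applies (level before this adjustment is 20 ≥ 16, so +4): 20 + 4 = 24.
R2 applies: 24 + 3 = 27.
R3 applies: 27 − 2 = 25.
R4 applies: 25 − 4 = 21.
R5 applies (level before this adjustment is 21 ≥ 20, so +6): 21 + 6 = 27.
R6 applies: 27 + 3 = 30.
Level 30 exceeds the maximum of 22; capped at 22.
Final offense level: 22.
Criminal history: 1 prior point → Category Minimal (0-6).
Level 22 falls in the 21-22 band.
Grid: Level 21-22 × Category Minimal = 30-38 months.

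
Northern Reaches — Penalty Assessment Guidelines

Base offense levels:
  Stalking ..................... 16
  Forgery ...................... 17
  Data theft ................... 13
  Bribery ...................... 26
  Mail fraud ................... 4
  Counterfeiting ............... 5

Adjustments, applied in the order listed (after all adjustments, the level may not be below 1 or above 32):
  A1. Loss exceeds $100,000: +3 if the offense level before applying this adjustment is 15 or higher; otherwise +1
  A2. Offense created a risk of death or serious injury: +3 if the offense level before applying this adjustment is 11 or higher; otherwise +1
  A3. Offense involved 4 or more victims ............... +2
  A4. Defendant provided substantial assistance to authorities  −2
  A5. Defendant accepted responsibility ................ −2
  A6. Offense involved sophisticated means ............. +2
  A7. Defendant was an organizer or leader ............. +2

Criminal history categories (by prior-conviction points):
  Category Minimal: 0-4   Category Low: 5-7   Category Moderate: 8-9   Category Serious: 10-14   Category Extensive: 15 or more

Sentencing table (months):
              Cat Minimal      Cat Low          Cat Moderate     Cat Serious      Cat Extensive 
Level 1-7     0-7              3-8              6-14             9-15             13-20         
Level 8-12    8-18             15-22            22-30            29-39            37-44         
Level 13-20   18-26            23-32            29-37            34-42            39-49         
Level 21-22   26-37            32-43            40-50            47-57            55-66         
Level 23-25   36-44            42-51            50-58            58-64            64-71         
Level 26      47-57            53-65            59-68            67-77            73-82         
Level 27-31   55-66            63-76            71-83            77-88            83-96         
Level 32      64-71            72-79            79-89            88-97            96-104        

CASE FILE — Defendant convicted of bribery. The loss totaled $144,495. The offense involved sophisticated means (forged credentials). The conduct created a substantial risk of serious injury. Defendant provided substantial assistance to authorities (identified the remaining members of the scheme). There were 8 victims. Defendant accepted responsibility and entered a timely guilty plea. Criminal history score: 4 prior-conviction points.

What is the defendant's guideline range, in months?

Base offense level for bribery: 26.
A1 applies (level before this adjustment is 26 ≥ 15, so +3): 26 + 3 = 29.
A2 applies (level before this adjustment is 29 ≥ 11, so +3): 29 + 3 = 32.
A3 applies: 32 + 2 = 34.
A4 applies: 34 − 2 = 32.
A5 applies: 32 − 2 = 30.
A6 applies: 30 + 2 = 32.
Final offense level: 32.
Criminal history: 4 prior points → Category Minimal (0-4).
Level 32 falls in the 32 band.
Grid: Level 32 × Category Minimal = 64-71 months.

64-71 months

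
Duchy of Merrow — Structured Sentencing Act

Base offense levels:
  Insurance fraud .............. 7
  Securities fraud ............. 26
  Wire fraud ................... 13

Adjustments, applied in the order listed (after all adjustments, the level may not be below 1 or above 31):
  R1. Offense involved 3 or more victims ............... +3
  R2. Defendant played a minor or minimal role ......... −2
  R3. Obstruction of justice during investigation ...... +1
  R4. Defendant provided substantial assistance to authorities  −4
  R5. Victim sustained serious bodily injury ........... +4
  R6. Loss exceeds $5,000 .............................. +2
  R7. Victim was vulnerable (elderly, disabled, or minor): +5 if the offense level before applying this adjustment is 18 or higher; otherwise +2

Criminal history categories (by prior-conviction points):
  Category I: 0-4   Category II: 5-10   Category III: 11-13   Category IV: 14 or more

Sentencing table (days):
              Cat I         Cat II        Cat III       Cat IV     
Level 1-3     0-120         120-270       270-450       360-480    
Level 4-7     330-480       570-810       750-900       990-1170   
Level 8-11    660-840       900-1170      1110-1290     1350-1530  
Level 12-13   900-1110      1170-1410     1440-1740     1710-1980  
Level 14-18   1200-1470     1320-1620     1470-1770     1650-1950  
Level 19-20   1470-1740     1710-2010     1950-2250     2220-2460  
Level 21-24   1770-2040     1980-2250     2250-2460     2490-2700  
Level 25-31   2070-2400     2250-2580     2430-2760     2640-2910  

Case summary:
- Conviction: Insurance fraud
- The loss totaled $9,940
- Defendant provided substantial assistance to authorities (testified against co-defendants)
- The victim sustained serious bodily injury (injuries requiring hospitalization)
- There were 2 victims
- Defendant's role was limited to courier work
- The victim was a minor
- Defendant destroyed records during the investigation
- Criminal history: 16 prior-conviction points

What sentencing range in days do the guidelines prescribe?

1350-1530 days

Base offense level for insurance fraud: 7.
R2 applies: 7 − 2 = 5.
R3 applies: 5 + 1 = 6.
R4 applies: 6 − 4 = 2.
R5 applies: 2 + 4 = 6.
R6 applies: 6 + 2 = 8.
R7 applies (level before this adjustment is 8 < 18, so +2): 8 + 2 = 10.
Final offense level: 10.
Criminal history: 16 prior points → Category IV (14+).
Level 10 falls in the 8-11 band.
Grid: Level 8-11 × Category IV = 1350-1530 days.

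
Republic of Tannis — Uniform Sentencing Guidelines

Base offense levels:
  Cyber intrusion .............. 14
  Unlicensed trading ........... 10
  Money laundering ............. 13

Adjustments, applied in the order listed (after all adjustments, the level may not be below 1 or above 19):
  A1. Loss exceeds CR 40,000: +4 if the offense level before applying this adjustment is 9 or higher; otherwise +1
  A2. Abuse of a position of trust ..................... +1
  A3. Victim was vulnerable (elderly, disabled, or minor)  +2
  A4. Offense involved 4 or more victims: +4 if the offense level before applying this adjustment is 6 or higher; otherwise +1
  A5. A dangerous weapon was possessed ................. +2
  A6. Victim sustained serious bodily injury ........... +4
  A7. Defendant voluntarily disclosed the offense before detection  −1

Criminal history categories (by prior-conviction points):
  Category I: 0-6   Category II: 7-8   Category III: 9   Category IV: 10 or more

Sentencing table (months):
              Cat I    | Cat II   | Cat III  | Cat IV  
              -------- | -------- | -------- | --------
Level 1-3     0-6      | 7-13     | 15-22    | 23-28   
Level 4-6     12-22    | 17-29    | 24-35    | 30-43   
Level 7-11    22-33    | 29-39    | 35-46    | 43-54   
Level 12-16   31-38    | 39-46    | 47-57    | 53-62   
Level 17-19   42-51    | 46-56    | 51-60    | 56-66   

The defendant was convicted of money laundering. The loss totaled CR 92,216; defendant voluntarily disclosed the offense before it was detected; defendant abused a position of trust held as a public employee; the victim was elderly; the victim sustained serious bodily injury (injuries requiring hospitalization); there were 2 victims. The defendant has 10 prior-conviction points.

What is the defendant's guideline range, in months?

56-66 months

Base offense level for money laundering: 13.
A1 applies (level before this adjustment is 13 ≥ 9, so +4): 13 + 4 = 17.
A2 applies: 17 + 1 = 18.
A3 applies: 18 + 2 = 20.
A4 does not apply.
A6 applies: 20 + 4 = 24.
A7 applies: 24 − 1 = 23.
Level 23 exceeds the maximum of 19; capped at 19.
Final offense level: 19.
Criminal history: 10 prior points → Category IV (10+).
Level 19 falls in the 17-19 band.
Grid: Level 17-19 × Category IV = 56-66 months.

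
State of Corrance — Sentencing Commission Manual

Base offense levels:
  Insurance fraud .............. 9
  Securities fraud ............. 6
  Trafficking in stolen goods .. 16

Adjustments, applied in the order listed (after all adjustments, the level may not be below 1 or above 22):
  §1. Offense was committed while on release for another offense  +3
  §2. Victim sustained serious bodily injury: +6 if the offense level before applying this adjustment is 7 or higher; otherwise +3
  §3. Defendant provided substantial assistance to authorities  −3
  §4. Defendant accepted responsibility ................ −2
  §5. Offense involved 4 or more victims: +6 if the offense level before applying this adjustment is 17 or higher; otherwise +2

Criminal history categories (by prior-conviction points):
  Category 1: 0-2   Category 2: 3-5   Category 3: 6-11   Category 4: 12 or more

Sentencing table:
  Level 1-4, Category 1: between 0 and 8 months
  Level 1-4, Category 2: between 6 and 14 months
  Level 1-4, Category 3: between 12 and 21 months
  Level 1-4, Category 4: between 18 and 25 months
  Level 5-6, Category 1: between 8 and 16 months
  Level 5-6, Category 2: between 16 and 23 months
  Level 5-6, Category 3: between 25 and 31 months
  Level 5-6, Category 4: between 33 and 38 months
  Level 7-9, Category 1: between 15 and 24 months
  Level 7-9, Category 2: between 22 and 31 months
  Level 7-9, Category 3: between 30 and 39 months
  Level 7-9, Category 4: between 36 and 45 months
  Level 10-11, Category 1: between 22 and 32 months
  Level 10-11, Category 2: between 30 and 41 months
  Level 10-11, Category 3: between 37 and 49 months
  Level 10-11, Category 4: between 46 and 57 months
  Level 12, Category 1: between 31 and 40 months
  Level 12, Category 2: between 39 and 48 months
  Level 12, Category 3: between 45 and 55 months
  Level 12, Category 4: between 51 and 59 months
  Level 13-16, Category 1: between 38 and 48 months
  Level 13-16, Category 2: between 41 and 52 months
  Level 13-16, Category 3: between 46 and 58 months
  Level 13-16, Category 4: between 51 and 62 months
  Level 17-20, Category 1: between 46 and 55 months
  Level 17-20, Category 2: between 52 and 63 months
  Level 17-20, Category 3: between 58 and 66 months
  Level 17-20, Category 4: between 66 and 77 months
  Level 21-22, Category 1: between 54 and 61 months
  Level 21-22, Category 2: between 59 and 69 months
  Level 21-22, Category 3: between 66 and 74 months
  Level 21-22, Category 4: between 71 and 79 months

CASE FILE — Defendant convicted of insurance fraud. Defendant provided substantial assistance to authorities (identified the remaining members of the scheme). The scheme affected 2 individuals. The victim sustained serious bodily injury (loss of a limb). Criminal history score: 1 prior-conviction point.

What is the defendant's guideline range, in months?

Base offense level for insurance fraud: 9.
§2 applies (level before this adjustment is 9 ≥ 7, so +6): 9 + 6 = 15.
§3 applies: 15 − 3 = 12.
§5 does not apply.
Final offense level: 12.
Criminal history: 1 prior point → Category 1 (0-2).
Level 12 falls in the 12 band.
Grid: Level 12 × Category 1 = 31-40 months.

31-40 months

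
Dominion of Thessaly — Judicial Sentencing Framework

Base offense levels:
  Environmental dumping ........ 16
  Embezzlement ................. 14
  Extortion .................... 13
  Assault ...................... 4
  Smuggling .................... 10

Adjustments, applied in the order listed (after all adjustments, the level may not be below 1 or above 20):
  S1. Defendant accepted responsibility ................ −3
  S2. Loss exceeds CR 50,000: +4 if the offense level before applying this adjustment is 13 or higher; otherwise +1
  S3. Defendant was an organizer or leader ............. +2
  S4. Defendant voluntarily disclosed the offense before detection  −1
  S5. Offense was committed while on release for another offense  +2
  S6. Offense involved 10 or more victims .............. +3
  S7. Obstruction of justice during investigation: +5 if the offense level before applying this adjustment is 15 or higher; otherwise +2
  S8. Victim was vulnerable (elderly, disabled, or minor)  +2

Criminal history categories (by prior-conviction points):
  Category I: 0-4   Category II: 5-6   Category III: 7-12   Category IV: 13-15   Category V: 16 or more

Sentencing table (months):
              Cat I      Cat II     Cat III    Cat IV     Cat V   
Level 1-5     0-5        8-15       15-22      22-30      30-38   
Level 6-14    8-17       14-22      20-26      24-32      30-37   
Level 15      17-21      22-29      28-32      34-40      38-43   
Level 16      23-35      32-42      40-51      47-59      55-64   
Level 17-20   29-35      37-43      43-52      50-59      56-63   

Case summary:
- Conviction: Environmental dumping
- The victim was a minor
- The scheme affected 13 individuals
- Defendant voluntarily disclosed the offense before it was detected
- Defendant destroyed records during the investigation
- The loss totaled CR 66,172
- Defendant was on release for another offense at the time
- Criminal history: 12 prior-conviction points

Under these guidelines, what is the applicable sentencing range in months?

Base offense level for environmental dumping: 16.
S2 applies (level before this adjustment is 16 ≥ 13, so +4): 16 + 4 = 20.
S4 applies: 20 − 1 = 19.
S5 applies: 19 + 2 = 21.
S6 applies: 21 + 3 = 24.
S7 applies (level before this adjustment is 24 ≥ 15, so +5): 24 + 5 = 29.
S8 applies: 29 + 2 = 31.
Level 31 exceeds the maximum of 20; capped at 20.
Final offense level: 20.
Criminal history: 12 prior points → Category III (7-12).
Level 20 falls in the 17-20 band.
Grid: Level 17-20 × Category III = 43-52 months.

43-52 months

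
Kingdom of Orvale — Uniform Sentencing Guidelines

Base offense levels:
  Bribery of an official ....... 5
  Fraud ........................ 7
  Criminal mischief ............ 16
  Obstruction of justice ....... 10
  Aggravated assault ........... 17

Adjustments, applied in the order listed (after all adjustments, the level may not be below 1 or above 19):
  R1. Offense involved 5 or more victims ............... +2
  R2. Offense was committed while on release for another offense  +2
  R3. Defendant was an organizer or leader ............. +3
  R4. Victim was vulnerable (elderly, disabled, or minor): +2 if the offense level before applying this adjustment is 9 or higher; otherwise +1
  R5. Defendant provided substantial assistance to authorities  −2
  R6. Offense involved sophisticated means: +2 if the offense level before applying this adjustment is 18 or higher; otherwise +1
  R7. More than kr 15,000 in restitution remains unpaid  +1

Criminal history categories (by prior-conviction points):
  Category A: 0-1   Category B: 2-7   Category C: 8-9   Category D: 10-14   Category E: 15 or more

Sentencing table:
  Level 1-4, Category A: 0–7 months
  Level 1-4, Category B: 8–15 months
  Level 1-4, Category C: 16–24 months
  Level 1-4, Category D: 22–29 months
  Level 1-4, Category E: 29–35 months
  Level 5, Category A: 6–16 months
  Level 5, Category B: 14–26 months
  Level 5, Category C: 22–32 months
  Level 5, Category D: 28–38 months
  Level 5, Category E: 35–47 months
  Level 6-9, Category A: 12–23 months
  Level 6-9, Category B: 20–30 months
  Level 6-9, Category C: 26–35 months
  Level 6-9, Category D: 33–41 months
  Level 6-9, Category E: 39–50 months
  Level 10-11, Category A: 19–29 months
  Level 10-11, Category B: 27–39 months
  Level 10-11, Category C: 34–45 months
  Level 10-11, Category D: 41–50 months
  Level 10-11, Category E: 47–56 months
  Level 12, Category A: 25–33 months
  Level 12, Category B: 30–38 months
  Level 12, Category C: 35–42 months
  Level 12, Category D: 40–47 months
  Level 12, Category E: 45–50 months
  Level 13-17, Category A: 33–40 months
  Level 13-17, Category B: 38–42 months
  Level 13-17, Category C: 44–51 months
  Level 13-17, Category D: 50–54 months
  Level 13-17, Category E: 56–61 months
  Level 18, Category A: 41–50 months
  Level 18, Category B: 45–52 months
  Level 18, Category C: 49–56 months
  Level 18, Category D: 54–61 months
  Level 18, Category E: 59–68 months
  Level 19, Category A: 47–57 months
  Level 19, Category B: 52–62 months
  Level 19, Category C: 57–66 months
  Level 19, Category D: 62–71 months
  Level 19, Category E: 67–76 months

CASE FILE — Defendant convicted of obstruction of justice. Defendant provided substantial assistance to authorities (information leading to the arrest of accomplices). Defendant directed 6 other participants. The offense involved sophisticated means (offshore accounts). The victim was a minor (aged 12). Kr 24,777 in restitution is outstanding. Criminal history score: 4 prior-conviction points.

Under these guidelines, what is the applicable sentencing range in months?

Base offense level for obstruction of justice: 10.
R2 does not apply.
R3 applies: 10 + 3 = 13.
R4 applies (level before this adjustment is 13 ≥ 9, so +2): 13 + 2 = 15.
R5 applies: 15 − 2 = 13.
R6 applies (level before this adjustment is 13 < 18, so +1): 13 + 1 = 14.
R7 applies: 14 + 1 = 15.
Final offense level: 15.
Criminal history: 4 prior points → Category B (2-7).
Level 15 falls in the 13-17 band.
Grid: Level 13-17 × Category B = 38-42 months.

38-42 months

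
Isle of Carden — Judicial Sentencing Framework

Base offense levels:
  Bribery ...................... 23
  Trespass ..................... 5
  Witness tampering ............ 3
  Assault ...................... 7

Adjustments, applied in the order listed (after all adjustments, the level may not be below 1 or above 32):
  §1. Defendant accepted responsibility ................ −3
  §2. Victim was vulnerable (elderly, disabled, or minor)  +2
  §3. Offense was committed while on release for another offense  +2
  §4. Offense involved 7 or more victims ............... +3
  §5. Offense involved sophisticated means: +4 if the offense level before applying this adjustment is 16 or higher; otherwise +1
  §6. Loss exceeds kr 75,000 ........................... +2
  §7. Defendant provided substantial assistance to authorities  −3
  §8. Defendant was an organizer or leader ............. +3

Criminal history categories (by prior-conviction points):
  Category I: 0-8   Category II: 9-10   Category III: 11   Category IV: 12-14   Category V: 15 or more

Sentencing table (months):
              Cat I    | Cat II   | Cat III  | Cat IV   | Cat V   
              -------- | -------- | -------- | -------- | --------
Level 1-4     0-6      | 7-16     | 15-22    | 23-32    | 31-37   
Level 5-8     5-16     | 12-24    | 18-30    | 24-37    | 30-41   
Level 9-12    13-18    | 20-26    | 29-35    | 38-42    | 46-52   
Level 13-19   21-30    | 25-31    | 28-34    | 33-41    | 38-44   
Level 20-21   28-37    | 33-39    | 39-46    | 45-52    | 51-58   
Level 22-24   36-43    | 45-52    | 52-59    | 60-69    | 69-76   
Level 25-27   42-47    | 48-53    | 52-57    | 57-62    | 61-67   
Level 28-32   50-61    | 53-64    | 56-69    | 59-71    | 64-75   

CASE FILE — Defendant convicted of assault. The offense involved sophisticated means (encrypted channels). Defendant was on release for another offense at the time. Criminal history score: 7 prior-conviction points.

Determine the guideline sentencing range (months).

Base offense level for assault: 7.
§1 does not apply.
§2 does not apply.
§3 applies: 7 + 2 = 9.
§4 does not apply.
§5 applies (level before this adjustment is 9 < 16, so +1): 9 + 1 = 10.
§8 does not apply.
Final offense level: 10.
Criminal history: 7 prior points → Category I (0-8).
Level 10 falls in the 9-12 band.
Grid: Level 9-12 × Category I = 13-18 months.

13-18 months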